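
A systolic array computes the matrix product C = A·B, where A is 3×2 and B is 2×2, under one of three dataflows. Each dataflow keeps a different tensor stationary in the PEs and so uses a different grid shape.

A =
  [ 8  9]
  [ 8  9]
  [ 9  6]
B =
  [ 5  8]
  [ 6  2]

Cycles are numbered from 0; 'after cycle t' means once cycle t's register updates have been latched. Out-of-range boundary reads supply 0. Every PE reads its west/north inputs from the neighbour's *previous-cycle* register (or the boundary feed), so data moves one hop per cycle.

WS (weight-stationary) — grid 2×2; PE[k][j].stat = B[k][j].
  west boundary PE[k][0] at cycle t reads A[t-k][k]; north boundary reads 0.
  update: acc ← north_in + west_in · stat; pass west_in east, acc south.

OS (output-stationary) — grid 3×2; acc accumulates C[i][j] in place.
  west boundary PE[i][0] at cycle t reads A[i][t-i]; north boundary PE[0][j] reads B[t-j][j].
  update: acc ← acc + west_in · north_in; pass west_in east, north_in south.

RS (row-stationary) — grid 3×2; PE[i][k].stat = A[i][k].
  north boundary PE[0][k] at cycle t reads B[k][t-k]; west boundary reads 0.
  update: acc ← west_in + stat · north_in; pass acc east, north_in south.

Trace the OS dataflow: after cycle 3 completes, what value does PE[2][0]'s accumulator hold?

OS (3×2). Following PE[2][0] plus its west/north inputs:
  @0  [1,0]  acc 0  |  →0  ↓0
  @0  [2,0]  acc 0  |  →0  ↓0
  @1  [1,0]  acc 40  |  →8  ↓5
  @1  [2,0]  acc 0  |  →0  ↓0
  @2  [1,0]  acc 94  |  →9  ↓6
  @2  [2,0]  acc 45  |  →9  ↓5
  @3  [1,0]  acc 94  |  →0  ↓0
  @3  [2,0]  acc 81  |  →6  ↓6

PE[2][0].acc = 81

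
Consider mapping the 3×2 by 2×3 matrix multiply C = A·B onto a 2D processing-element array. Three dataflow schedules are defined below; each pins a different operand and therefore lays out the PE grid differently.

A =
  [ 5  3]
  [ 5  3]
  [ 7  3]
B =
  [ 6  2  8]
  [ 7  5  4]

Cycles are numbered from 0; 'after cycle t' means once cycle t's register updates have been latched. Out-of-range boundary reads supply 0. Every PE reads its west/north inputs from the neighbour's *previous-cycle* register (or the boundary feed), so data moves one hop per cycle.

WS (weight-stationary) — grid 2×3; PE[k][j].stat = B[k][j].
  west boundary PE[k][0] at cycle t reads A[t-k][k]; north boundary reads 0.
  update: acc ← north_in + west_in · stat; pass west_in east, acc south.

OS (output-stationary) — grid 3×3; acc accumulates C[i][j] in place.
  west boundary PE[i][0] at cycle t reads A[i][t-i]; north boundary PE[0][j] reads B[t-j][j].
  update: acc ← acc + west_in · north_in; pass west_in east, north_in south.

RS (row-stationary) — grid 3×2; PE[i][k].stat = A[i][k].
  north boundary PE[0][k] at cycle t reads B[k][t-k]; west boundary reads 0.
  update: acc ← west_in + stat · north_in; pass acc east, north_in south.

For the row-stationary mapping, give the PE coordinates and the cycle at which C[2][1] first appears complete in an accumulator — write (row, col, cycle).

(row, col, cycle) = (2, 1, 4)

Under RS, C[2][1] lands at PE[2][1]:
  step 0 · PE2,1: acc=0; fwd→0 fwd↓0
  step 1 · PE2,1: acc=0; fwd→0 fwd↓0
  step 2 · PE2,1: acc=0; fwd→0 fwd↓0
  step 3 · PE2,1: acc=63; fwd→63 fwd↓7
  step 4 · PE2,1: acc=29; fwd→29 fwd↓5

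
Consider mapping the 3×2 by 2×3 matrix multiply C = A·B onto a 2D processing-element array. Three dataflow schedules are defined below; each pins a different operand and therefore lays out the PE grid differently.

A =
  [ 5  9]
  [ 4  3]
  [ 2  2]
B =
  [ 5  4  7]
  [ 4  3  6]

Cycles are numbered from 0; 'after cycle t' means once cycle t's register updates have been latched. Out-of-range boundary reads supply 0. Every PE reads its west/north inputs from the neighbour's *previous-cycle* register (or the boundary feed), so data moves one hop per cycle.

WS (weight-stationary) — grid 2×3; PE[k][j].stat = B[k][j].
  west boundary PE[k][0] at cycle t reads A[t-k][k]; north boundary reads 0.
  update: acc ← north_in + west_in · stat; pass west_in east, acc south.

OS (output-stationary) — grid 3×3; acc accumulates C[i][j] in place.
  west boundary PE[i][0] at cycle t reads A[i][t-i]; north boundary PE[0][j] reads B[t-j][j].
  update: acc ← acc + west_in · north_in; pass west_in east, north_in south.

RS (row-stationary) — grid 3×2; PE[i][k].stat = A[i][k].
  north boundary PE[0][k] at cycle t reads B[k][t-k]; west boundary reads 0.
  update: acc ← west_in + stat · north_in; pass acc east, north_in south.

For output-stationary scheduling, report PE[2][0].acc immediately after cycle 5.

PE[2][0].acc = 18

OS 3×3: PE[2][0] cycle-by-cycle (with neighbour feeds):
  step 0 · PE1,0: acc=0; fwd→0 fwd↓0
  step 0 · PE2,0: acc=0; fwd→0 fwd↓0
  step 1 · PE1,0: acc=20; fwd→4 fwd↓5
  step 1 · PE2,0: acc=0; fwd→0 fwd↓0
  step 2 · PE1,0: acc=32; fwd→3 fwd↓4
  step 2 · PE2,0: acc=10; fwd→2 fwd↓5
  step 3 · PE1,0: acc=32; fwd→0 fwd↓0
  step 3 · PE2,0: acc=18; fwd→2 fwd↓4
  step 4 · PE1,0: acc=32; fwd→0 fwd↓0
  step 4 · PE2,0: acc=18; fwd→0 fwd↓0
  step 5 · PE1,0: acc=32; fwd→0 fwd↓0
  step 5 · PE2,0: acc=18; fwd→0 fwd↓0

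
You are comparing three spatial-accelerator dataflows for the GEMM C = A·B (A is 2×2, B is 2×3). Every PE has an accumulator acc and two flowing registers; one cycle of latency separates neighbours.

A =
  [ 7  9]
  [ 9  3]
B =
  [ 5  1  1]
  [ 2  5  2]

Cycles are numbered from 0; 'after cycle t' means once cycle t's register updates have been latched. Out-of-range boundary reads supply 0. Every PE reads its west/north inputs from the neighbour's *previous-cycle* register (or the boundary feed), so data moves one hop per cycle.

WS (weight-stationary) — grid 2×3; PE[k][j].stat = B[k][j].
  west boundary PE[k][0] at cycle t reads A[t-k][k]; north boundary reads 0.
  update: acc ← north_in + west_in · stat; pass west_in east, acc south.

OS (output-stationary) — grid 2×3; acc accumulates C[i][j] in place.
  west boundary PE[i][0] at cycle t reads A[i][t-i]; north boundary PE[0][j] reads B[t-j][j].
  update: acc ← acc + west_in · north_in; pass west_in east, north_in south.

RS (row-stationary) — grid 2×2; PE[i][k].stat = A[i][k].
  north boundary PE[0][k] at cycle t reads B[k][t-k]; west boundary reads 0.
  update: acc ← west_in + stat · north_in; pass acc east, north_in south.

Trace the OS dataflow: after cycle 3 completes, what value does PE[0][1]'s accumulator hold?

Tracing OS — 2×3 array, target PE[0][1]:
  c0 r0c0: 35 / 7 / 5
  c0 r0c1: 0 / 0 / 0
  c1 r0c0: 53 / 9 / 2
  c1 r0c1: 7 / 7 / 1
  c2 r0c0: 53 / 0 / 0
  c2 r0c1: 52 / 9 / 5
  c3 r0c0: 53 / 0 / 0
  c3 r0c1: 52 / 0 / 0

PE[0][1].acc = 52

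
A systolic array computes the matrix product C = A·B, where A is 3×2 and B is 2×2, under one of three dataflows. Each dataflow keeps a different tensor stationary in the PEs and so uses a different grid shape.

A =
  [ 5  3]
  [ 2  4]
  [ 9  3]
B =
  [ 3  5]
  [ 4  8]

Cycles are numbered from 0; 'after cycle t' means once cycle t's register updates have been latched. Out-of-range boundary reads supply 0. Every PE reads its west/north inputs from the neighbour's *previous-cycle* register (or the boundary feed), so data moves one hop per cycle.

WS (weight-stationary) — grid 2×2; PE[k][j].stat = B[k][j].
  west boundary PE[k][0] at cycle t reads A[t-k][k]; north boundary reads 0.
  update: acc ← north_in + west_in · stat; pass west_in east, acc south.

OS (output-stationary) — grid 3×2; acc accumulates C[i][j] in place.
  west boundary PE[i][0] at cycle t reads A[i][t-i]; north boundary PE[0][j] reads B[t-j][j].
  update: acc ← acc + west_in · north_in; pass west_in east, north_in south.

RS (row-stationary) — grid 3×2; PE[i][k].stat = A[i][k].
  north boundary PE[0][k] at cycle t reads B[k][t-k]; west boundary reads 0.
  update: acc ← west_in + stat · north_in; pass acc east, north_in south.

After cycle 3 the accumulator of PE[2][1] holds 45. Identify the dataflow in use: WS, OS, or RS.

— WS: 2×2 array has no PE[2][1].
Under OS (3×2), PE[2][1]:
  cycle 0: PE[2][1] → acc 0, east 0, south 0
  cycle 1: PE[2][1] → acc 0, east 0, south 0
  cycle 2: PE[2][1] → acc 0, east 0, south 0
  cycle 3: PE[2][1] → acc 45, east 9, south 5
Under RS (3×2), PE[2][1]:
  cycle 0: PE[2][1] → acc 0, east 0, south 0
  cycle 1: PE[2][1] → acc 0, east 0, south 0
  cycle 2: PE[2][1] → acc 0, east 0, south 0
  cycle 3: PE[2][1] → acc 39, east 39, south 4

dataflow = OS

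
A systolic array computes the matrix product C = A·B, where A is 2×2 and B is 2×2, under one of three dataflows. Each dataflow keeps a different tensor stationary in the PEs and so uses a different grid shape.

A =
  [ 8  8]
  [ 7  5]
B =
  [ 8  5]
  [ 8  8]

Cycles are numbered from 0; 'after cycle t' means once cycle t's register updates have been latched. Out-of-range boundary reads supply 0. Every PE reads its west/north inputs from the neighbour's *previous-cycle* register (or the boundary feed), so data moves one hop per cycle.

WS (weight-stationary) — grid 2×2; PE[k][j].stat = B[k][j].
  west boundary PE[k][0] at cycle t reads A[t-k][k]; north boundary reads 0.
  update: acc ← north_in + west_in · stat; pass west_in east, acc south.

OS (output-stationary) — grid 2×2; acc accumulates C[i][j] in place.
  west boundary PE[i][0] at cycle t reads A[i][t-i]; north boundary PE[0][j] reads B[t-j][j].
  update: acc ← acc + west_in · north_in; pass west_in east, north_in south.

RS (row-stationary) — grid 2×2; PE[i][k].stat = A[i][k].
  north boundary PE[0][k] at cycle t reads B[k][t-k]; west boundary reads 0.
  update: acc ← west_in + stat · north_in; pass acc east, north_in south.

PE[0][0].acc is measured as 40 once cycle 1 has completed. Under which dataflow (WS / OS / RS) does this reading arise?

dataflow = RS

WS (2×2 grid), PE[0][0]:
  cycle 0: PE[0][0] → acc 64, east 8, south 64
  cycle 1: PE[0][0] → acc 56, east 7, south 56
OS (2×2 grid), PE[0][0]:
  cycle 0: PE[0][0] → acc 64, east 8, south 8
  cycle 1: PE[0][0] → acc 128, east 8, south 8
RS (2×2 grid), PE[0][0]:
  cycle 0: PE[0][0] → acc 64, east 64, south 8
  cycle 1: PE[0][0] → acc 40, east 40, south 5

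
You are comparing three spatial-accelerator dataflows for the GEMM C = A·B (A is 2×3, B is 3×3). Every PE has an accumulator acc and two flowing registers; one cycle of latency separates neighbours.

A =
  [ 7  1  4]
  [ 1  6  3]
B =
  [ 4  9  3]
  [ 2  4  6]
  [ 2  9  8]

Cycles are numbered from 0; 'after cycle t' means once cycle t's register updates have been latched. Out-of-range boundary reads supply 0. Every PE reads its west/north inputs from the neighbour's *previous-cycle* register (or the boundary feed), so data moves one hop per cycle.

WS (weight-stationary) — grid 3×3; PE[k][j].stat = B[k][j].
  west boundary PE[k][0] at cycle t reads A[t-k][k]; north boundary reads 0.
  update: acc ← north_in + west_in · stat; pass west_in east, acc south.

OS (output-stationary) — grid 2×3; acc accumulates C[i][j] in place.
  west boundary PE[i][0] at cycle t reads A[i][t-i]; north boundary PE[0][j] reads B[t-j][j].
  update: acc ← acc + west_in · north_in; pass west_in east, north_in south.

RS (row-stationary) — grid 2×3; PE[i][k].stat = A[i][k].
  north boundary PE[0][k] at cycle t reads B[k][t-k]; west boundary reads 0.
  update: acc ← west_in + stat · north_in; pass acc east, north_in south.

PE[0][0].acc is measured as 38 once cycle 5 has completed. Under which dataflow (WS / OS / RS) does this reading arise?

WS [3×3] PE[0][0] across cycles:
  step 0 · PE0,0: acc=28; fwd→7 fwd↓28
  step 1 · PE0,0: acc=4; fwd→1 fwd↓4
  step 2 · PE0,0: acc=0; fwd→0 fwd↓0
  step 3 · PE0,0: acc=0; fwd→0 fwd↓0
  step 4 · PE0,0: acc=0; fwd→0 fwd↓0
  step 5 · PE0,0: acc=0; fwd→0 fwd↓0
OS [2×3] PE[0][0] across cycles:
  step 0 · PE0,0: acc=28; fwd→7 fwd↓4
  step 1 · PE0,0: acc=30; fwd→1 fwd↓2
  step 2 · PE0,0: acc=38; fwd→4 fwd↓2
  step 3 · PE0,0: acc=38; fwd→0 fwd↓0
  step 4 · PE0,0: acc=38; fwd→0 fwd↓0
  step 5 · PE0,0: acc=38; fwd→0 fwd↓0
RS [2×3] PE[0][0] across cycles:
  step 0 · PE0,0: acc=28; fwd→28 fwd↓4
  step 1 · PE0,0: acc=63; fwd→63 fwd↓9
  step 2 · PE0,0: acc=21; fwd→21 fwd↓3
  step 3 · PE0,0: acc=0; fwd→0 fwd↓0
  step 4 · PE0,0: acc=0; fwd→0 fwd↓0
  step 5 · PE0,0: acc=0; fwd→0 fwd↓0

dataflow = OS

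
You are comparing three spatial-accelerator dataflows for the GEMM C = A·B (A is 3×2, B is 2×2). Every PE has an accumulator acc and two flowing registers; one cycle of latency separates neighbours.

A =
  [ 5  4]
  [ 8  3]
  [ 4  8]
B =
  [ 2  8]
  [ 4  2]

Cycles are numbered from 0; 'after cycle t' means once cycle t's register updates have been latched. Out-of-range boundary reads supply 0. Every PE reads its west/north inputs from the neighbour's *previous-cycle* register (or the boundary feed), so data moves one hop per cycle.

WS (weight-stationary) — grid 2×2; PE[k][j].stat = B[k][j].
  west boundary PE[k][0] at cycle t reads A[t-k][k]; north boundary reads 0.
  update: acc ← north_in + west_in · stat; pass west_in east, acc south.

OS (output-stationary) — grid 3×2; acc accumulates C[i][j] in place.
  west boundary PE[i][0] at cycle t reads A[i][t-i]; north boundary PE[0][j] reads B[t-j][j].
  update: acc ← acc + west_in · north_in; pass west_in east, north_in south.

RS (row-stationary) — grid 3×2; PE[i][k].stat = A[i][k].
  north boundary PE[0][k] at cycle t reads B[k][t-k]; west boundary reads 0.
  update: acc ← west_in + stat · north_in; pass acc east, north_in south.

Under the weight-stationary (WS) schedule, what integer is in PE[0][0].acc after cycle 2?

WS 2×2: PE[0][0] cycle-by-cycle (with neighbour feeds):
  after 0 — PE[0][0] acc=10, pass-E 5, pass-S 10
  after 1 — PE[0][0] acc=16, pass-E 8, pass-S 16
  after 2 — PE[0][0] acc=8, pass-E 4, pass-S 8

PE[0][0].acc = 8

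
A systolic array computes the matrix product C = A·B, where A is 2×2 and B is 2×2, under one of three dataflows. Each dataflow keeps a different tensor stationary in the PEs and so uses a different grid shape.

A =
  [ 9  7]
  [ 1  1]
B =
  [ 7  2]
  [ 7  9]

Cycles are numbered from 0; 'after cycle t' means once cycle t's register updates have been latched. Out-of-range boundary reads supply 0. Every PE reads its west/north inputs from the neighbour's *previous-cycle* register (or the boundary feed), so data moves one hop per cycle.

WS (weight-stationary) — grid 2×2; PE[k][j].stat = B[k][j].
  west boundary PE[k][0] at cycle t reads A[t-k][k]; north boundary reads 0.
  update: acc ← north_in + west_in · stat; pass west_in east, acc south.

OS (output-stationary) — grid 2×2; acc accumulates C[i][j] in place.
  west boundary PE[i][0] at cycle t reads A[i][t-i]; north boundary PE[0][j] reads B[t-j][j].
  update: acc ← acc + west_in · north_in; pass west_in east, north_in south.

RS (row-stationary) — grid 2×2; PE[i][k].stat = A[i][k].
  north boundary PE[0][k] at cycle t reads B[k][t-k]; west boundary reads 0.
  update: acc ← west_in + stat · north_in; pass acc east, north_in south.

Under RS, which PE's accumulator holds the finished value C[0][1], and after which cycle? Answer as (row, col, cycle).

(row, col, cycle) = (0, 1, 2)

Under RS, C[0][1] lands at PE[0][1]:
  [0] (0,1) acc=0 (h:0 v:0)
  [1] (0,1) acc=112 (h:112 v:7)
  [2] (0,1) acc=81 (h:81 v:9)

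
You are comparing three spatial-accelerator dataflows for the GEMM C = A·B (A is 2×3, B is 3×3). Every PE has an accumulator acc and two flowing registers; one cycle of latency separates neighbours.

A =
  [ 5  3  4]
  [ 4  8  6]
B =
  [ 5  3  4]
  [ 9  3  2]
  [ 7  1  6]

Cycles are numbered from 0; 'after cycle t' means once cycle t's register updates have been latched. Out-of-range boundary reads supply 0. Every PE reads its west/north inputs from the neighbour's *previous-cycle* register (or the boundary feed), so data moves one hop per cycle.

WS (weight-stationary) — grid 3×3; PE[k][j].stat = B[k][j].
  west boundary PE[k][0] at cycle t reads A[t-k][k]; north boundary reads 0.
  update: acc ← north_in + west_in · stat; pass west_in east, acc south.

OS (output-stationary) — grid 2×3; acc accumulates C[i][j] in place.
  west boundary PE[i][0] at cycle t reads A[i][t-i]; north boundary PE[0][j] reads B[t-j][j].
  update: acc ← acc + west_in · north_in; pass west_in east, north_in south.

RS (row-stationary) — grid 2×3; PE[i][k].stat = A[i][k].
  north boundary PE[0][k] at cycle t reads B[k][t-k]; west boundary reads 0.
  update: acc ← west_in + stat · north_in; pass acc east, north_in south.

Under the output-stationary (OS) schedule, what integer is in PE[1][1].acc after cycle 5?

PE[1][1].acc = 42

Tracing OS — 2×3 array, target PE[1][1]:
  after 0 — PE[0][1] acc=0, pass-E 0, pass-S 0
  after 0 — PE[1][0] acc=0, pass-E 0, pass-S 0
  after 0 — PE[1][1] acc=0, pass-E 0, pass-S 0
  after 1 — PE[0][1] acc=15, pass-E 5, pass-S 3
  after 1 — PE[1][0] acc=20, pass-E 4, pass-S 5
  after 1 — PE[1][1] acc=0, pass-E 0, pass-S 0
  after 2 — PE[0][1] acc=24, pass-E 3, pass-S 3
  after 2 — PE[1][0] acc=92, pass-E 8, pass-S 9
  after 2 — PE[1][1] acc=12, pass-E 4, pass-S 3
  after 3 — PE[0][1] acc=28, pass-E 4, pass-S 1
  after 3 — PE[1][0] acc=134, pass-E 6, pass-S 7
  after 3 — PE[1][1] acc=36, pass-E 8, pass-S 3
  after 4 — PE[0][1] acc=28, pass-E 0, pass-S 0
  after 4 — PE[1][0] acc=134, pass-E 0, pass-S 0
  after 4 — PE[1][1] acc=42, pass-E 6, pass-S 1
  after 5 — PE[0][1] acc=28, pass-E 0, pass-S 0
  after 5 — PE[1][0] acc=134, pass-E 0, pass-S 0
  after 5 — PE[1][1] acc=42, pass-E 0, pass-S 0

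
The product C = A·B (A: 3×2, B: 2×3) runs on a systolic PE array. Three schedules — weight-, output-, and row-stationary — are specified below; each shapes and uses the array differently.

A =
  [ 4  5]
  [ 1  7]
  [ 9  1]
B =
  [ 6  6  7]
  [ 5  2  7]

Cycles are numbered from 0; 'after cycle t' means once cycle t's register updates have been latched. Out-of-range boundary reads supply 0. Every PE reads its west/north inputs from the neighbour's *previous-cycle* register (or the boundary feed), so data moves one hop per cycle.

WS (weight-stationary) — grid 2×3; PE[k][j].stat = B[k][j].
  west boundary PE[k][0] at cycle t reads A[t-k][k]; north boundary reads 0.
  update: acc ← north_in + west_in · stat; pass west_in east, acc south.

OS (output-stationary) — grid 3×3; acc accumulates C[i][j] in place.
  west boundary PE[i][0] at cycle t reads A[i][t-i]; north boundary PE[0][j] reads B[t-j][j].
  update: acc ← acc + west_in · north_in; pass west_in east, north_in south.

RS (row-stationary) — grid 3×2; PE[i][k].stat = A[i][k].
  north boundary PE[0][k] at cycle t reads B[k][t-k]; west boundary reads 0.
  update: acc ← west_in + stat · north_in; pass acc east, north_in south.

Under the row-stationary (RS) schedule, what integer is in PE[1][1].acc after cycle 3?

RS on a 3×2 grid — tracing PE[1][1] and its feeders:
  step 0 · PE0,1: acc=0; fwd→0 fwd↓0
  step 0 · PE1,0: acc=0; fwd→0 fwd↓0
  step 0 · PE1,1: acc=0; fwd→0 fwd↓0
  step 1 · PE0,1: acc=49; fwd→49 fwd↓5
  step 1 · PE1,0: acc=6; fwd→6 fwd↓6
  step 1 · PE1,1: acc=0; fwd→0 fwd↓0
  step 2 · PE0,1: acc=34; fwd→34 fwd↓2
  step 2 · PE1,0: acc=6; fwd→6 fwd↓6
  step 2 · PE1,1: acc=41; fwd→41 fwd↓5
  step 3 · PE0,1: acc=63; fwd→63 fwd↓7
  step 3 · PE1,0: acc=7; fwd→7 fwd↓7
  step 3 · PE1,1: acc=20; fwd→20 fwd↓2

PE[1][1].acc = 20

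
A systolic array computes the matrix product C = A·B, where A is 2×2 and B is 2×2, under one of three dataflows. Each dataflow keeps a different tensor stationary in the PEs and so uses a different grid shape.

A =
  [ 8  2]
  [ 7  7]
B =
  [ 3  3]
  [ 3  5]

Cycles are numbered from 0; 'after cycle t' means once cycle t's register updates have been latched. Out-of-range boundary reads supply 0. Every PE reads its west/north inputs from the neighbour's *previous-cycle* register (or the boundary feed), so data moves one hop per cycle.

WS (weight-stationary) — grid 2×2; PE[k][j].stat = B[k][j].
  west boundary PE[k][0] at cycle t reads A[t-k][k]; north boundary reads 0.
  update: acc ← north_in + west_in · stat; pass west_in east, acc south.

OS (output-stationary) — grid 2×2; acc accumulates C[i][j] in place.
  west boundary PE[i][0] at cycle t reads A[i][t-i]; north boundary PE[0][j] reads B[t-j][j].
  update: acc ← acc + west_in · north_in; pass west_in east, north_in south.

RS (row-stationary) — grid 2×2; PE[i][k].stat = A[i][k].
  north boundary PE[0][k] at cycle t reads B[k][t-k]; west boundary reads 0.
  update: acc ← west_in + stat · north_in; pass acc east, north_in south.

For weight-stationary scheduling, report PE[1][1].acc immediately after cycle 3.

PE[1][1].acc = 56

WS 2×2: PE[1][1] cycle-by-cycle (with neighbour feeds):
  cycle 0: PE[0][1] → acc 0, east 0, south 0
  cycle 0: PE[1][0] → acc 0, east 0, south 0
  cycle 0: PE[1][1] → acc 0, east 0, south 0
  cycle 1: PE[0][1] → acc 24, east 8, south 24
  cycle 1: PE[1][0] → acc 30, east 2, south 30
  cycle 1: PE[1][1] → acc 0, east 0, south 0
  cycle 2: PE[0][1] → acc 21, east 7, south 21
  cycle 2: PE[1][0] → acc 42, east 7, south 42
  cycle 2: PE[1][1] → acc 34, east 2, south 34
  cycle 3: PE[0][1] → acc 0, east 0, south 0
  cycle 3: PE[1][0] → acc 0, east 0, south 0
  cycle 3: PE[1][1] → acc 56, east 7, south 56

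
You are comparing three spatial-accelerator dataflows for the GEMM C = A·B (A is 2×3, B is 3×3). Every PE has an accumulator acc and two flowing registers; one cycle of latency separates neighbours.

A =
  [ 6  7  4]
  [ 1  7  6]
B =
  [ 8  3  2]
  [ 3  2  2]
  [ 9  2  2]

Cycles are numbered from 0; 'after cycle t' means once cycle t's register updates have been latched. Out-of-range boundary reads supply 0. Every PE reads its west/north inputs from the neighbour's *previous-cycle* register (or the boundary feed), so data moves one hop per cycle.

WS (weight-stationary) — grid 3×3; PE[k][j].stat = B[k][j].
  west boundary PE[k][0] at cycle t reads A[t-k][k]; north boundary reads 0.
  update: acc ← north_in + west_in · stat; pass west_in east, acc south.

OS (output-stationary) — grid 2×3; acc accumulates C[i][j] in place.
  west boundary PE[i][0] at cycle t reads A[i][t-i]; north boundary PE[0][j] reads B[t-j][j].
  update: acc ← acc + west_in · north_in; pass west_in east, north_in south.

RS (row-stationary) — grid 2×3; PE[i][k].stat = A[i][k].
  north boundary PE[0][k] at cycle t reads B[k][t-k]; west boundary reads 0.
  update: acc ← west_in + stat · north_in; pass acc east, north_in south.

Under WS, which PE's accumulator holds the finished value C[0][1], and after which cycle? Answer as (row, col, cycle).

Under WS, C[0][1] lands at PE[2][1]:
  [0] (2,1) acc=0 (h:0 v:0)
  [1] (2,1) acc=0 (h:0 v:0)
  [2] (2,1) acc=0 (h:0 v:0)
  [3] (2,1) acc=40 (h:4 v:40)

(row, col, cycle) = (2, 1, 3)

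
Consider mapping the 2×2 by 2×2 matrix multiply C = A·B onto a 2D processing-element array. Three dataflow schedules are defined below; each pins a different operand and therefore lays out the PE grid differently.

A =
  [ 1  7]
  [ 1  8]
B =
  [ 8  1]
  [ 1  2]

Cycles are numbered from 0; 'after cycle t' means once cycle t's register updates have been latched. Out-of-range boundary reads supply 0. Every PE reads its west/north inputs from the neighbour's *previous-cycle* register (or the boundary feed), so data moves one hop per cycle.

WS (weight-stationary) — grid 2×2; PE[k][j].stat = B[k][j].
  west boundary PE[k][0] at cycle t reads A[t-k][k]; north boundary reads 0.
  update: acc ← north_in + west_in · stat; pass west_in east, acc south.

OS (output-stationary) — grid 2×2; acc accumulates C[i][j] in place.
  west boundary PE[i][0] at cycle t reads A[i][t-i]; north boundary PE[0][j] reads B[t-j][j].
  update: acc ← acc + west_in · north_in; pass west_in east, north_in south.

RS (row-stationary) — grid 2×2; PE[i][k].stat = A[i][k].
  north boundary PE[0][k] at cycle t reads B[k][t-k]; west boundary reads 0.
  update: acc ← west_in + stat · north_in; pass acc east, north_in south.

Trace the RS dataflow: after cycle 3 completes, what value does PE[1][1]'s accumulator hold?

PE[1][1].acc = 17

RS (2×2). Following PE[1][1] plus its west/north inputs:
  cycle 0: PE[0][1] → acc 0, east 0, south 0
  cycle 0: PE[1][0] → acc 0, east 0, south 0
  cycle 0: PE[1][1] → acc 0, east 0, south 0
  cycle 1: PE[0][1] → acc 15, east 15, south 1
  cycle 1: PE[1][0] → acc 8, east 8, south 8
  cycle 1: PE[1][1] → acc 0, east 0, south 0
  cycle 2: PE[0][1] → acc 15, east 15, south 2
  cycle 2: PE[1][0] → acc 1, east 1, south 1
  cycle 2: PE[1][1] → acc 16, east 16, south 1
  cycle 3: PE[0][1] → acc 0, east 0, south 0
  cycle 3: PE[1][0] → acc 0, east 0, south 0
  cycle 3: PE[1][1] → acc 17, east 17, south 2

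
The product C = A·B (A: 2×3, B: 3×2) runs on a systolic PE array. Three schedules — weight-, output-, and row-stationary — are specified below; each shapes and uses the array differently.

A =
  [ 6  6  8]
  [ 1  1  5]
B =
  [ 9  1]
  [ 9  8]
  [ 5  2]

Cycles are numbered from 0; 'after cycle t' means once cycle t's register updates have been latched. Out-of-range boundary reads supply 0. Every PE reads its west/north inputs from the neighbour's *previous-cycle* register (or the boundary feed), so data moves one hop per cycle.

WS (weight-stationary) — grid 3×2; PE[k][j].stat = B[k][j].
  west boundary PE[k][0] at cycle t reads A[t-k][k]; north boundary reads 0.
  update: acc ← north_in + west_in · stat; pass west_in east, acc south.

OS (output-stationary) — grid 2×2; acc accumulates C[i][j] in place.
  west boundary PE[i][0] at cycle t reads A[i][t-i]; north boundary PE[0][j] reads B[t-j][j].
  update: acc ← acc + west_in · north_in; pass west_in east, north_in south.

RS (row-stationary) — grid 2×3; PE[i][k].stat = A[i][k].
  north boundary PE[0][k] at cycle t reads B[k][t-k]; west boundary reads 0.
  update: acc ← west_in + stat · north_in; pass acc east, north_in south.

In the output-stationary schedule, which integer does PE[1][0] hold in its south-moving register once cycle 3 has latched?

OS (2×2). Following PE[1][0] plus its west/north inputs:
  0: (0,0).acc=54  regs=<6,9>
  0: (1,0).acc=0  regs=<0,0>
  1: (0,0).acc=108  regs=<6,9>
  1: (1,0).acc=9  regs=<1,9>
  2: (0,0).acc=148  regs=<8,5>
  2: (1,0).acc=18  regs=<1,9>
  3: (0,0).acc=148  regs=<0,0>
  3: (1,0).acc=43  regs=<5,5>

register = 5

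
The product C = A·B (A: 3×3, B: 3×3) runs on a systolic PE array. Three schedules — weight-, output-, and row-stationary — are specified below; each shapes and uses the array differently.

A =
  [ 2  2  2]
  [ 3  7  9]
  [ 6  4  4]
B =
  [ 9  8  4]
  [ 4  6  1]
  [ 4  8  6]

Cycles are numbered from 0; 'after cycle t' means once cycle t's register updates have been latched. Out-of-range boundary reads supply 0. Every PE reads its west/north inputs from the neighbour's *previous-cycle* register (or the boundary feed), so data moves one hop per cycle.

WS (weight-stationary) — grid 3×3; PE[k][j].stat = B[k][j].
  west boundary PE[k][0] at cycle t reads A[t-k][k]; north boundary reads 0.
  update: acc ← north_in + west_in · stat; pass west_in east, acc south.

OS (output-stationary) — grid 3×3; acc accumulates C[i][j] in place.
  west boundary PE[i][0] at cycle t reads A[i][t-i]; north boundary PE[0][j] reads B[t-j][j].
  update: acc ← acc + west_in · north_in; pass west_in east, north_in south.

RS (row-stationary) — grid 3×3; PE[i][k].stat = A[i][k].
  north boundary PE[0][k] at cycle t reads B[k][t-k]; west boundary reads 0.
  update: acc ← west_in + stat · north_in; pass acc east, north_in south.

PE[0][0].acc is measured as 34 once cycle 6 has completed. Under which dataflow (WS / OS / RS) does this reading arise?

dataflow = OS

— WS: 3×3; PE[0][0] trace:
  [0] (0,0) acc=18 (h:2 v:18)
  [1] (0,0) acc=27 (h:3 v:27)
  [2] (0,0) acc=54 (h:6 v:54)
  [3] (0,0) acc=0 (h:0 v:0)
  [4] (0,0) acc=0 (h:0 v:0)
  [5] (0,0) acc=0 (h:0 v:0)
  [6] (0,0) acc=0 (h:0 v:0)
— OS: 3×3; PE[0][0] trace:
  [0] (0,0) acc=18 (h:2 v:9)
  [1] (0,0) acc=26 (h:2 v:4)
  [2] (0,0) acc=34 (h:2 v:4)
  [3] (0,0) acc=34 (h:0 v:0)
  [4] (0,0) acc=34 (h:0 v:0)
  [5] (0,0) acc=34 (h:0 v:0)
  [6] (0,0) acc=34 (h:0 v:0)
— RS: 3×3; PE[0][0] trace:
  [0] (0,0) acc=18 (h:18 v:9)
  [1] (0,0) acc=16 (h:16 v:8)
  [2] (0,0) acc=8 (h:8 v:4)
  [3] (0,0) acc=0 (h:0 v:0)
  [4] (0,0) acc=0 (h:0 v:0)
  [5] (0,0) acc=0 (h:0 v:0)
  [6] (0,0) acc=0 (h:0 v:0)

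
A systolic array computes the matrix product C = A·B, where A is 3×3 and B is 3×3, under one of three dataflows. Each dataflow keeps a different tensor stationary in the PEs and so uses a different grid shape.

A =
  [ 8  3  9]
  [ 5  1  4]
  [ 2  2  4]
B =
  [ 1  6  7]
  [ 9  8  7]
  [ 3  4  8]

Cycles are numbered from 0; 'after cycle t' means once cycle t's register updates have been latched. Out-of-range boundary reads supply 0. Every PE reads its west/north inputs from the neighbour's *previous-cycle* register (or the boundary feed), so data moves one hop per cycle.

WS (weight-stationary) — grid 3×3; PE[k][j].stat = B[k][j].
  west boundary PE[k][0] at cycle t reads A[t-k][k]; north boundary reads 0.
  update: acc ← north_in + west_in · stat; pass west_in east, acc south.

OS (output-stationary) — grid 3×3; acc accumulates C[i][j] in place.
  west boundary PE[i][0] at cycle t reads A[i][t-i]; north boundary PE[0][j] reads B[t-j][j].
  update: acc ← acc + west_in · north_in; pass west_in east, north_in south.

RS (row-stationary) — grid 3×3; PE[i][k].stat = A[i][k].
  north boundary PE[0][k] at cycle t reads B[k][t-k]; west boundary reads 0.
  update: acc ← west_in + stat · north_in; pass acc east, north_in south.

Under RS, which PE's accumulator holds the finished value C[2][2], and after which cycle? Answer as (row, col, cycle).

(row, col, cycle) = (2, 2, 6)

RS: C[2][2] accumulates in PE[2][2]:
  after 0 — PE[2][2] acc=0, pass-E 0, pass-S 0
  after 1 — PE[2][2] acc=0, pass-E 0, pass-S 0
  after 2 — PE[2][2] acc=0, pass-E 0, pass-S 0
  after 3 — PE[2][2] acc=0, pass-E 0, pass-S 0
  after 4 — PE[2][2] acc=32, pass-E 32, pass-S 3
  after 5 — PE[2][2] acc=44, pass-E 44, pass-S 4
  after 6 — PE[2][2] acc=60, pass-E 60, pass-S 8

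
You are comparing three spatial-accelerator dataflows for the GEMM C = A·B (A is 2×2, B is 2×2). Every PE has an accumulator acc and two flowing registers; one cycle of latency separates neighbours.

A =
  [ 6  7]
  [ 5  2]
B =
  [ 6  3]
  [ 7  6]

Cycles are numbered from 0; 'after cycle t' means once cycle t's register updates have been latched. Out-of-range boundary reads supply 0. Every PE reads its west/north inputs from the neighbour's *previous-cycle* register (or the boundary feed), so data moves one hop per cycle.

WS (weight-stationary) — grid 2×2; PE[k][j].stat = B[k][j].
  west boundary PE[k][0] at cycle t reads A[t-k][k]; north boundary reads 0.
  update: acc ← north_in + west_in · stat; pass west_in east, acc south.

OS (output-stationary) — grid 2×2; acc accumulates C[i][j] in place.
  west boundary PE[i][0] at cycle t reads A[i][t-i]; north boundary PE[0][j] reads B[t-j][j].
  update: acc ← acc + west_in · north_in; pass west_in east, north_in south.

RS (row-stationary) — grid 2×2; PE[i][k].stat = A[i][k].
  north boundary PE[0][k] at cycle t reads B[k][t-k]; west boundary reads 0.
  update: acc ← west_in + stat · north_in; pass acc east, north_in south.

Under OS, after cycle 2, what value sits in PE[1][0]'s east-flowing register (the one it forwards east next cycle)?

register = 2

OS 2×2: PE[1][0] cycle-by-cycle (with neighbour feeds):
  @0  [0,0]  acc 36  |  →6  ↓6
  @0  [1,0]  acc 0  |  →0  ↓0
  @1  [0,0]  acc 85  |  →7  ↓7
  @1  [1,0]  acc 30  |  →5  ↓6
  @2  [0,0]  acc 85  |  →0  ↓0
  @2  [1,0]  acc 44  |  →2  ↓7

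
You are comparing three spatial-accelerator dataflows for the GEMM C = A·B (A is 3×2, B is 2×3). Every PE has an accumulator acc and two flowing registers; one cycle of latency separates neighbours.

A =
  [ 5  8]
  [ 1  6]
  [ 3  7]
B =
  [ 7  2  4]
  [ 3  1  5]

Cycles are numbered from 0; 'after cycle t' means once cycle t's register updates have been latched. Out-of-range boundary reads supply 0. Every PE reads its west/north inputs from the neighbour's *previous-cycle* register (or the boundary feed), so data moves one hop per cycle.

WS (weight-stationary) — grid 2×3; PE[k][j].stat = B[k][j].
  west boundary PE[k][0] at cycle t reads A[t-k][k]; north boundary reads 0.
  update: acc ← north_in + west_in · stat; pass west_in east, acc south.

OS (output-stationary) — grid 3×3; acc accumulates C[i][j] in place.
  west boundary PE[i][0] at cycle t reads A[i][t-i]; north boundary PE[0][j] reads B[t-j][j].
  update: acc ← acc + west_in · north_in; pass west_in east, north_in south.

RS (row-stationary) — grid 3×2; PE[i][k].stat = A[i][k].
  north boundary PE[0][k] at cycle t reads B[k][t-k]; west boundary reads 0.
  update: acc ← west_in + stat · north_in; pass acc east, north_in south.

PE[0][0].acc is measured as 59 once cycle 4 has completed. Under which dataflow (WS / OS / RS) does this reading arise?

dataflow = OS

Under WS (2×3), PE[0][0]:
  step 0 · PE0,0: acc=35; fwd→5 fwd↓35
  step 1 · PE0,0: acc=7; fwd→1 fwd↓7
  step 2 · PE0,0: acc=21; fwd→3 fwd↓21
  step 3 · PE0,0: acc=0; fwd→0 fwd↓0
  step 4 · PE0,0: acc=0; fwd→0 fwd↓0
Under OS (3×3), PE[0][0]:
  step 0 · PE0,0: acc=35; fwd→5 fwd↓7
  step 1 · PE0,0: acc=59; fwd→8 fwd↓3
  step 2 · PE0,0: acc=59; fwd→0 fwd↓0
  step 3 · PE0,0: acc=59; fwd→0 fwd↓0
  step 4 · PE0,0: acc=59; fwd→0 fwd↓0
Under RS (3×2), PE[0][0]:
  step 0 · PE0,0: acc=35; fwd→35 fwd↓7
  step 1 · PE0,0: acc=10; fwd→10 fwd↓2
  step 2 · PE0,0: acc=20; fwd→20 fwd↓4
  step 3 · PE0,0: acc=0; fwd→0 fwd↓0
  step 4 · PE0,0: acc=0; fwd→0 fwd↓0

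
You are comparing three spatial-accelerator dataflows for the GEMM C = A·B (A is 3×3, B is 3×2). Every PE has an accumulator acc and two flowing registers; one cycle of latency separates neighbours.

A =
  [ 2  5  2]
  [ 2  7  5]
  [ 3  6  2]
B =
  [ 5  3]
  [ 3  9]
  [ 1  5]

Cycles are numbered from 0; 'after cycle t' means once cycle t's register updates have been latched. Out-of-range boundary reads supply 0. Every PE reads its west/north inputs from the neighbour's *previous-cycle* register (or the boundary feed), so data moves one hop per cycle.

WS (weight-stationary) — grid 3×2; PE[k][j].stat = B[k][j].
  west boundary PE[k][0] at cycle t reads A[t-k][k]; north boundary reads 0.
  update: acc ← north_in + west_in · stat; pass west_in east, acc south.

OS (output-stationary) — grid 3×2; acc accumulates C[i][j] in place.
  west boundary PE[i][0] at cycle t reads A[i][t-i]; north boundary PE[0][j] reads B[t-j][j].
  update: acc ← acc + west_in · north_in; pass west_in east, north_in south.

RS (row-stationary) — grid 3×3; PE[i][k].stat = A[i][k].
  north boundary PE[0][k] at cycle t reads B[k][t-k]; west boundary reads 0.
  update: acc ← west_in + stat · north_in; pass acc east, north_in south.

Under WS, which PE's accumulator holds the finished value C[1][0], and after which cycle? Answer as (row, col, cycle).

WS — PE[2][0] is where C[1][0] collects:
  t=0 PE[2][0]: acc=0 h=0 v=0
  t=1 PE[2][0]: acc=0 h=0 v=0
  t=2 PE[2][0]: acc=27 h=2 v=27
  t=3 PE[2][0]: acc=36 h=5 v=36

(row, col, cycle) = (2, 0, 3)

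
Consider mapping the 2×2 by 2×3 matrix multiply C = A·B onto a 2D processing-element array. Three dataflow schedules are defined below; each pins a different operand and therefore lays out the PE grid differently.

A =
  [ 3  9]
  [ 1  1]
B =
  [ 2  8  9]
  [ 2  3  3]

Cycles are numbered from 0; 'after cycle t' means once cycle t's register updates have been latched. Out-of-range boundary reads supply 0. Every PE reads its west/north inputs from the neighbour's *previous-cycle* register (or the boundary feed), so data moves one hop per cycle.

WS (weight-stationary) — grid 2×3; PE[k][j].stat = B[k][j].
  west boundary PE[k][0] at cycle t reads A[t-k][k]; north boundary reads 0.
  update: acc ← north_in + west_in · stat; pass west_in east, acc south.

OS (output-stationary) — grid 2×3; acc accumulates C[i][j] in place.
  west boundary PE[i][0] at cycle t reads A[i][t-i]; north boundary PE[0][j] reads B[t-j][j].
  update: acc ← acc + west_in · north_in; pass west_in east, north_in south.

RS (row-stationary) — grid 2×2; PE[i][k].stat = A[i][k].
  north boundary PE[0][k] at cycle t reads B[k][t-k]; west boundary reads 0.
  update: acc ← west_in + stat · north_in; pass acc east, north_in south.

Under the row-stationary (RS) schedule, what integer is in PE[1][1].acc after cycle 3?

PE[1][1].acc = 11

RS 2×2: PE[1][1] cycle-by-cycle (with neighbour feeds):
  0: (0,1).acc=0  regs=<0,0>
  0: (1,0).acc=0  regs=<0,0>
  0: (1,1).acc=0  regs=<0,0>
  1: (0,1).acc=24  regs=<24,2>
  1: (1,0).acc=2  regs=<2,2>
  1: (1,1).acc=0  regs=<0,0>
  2: (0,1).acc=51  regs=<51,3>
  2: (1,0).acc=8  regs=<8,8>
  2: (1,1).acc=4  regs=<4,2>
  3: (0,1).acc=54  regs=<54,3>
  3: (1,0).acc=9  regs=<9,9>
  3: (1,1).acc=11  regs=<11,3>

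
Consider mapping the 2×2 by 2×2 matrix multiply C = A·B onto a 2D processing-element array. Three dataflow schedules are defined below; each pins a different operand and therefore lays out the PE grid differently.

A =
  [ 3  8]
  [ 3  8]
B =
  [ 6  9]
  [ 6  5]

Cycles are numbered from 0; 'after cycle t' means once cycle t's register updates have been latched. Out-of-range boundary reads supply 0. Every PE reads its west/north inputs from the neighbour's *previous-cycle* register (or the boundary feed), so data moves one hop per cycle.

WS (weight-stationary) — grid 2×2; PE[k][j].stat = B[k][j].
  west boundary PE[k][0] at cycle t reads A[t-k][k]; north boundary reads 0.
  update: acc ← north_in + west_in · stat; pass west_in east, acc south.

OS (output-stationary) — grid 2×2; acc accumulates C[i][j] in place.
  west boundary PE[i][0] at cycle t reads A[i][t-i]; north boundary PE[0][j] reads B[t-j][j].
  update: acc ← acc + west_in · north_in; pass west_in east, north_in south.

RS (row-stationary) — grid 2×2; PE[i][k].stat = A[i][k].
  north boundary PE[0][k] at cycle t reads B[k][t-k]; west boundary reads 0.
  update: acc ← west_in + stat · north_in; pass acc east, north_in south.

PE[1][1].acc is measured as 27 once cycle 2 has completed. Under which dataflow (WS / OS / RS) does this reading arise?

dataflow = OS

Under WS (2×2), PE[1][1]:
  c0 r1c1: 0 / 0 / 0
  c1 r1c1: 0 / 0 / 0
  c2 r1c1: 67 / 8 / 67
Under OS (2×2), PE[1][1]:
  c0 r1c1: 0 / 0 / 0
  c1 r1c1: 0 / 0 / 0
  c2 r1c1: 27 / 3 / 9
Under RS (2×2), PE[1][1]:
  c0 r1c1: 0 / 0 / 0
  c1 r1c1: 0 / 0 / 0
  c2 r1c1: 66 / 66 / 6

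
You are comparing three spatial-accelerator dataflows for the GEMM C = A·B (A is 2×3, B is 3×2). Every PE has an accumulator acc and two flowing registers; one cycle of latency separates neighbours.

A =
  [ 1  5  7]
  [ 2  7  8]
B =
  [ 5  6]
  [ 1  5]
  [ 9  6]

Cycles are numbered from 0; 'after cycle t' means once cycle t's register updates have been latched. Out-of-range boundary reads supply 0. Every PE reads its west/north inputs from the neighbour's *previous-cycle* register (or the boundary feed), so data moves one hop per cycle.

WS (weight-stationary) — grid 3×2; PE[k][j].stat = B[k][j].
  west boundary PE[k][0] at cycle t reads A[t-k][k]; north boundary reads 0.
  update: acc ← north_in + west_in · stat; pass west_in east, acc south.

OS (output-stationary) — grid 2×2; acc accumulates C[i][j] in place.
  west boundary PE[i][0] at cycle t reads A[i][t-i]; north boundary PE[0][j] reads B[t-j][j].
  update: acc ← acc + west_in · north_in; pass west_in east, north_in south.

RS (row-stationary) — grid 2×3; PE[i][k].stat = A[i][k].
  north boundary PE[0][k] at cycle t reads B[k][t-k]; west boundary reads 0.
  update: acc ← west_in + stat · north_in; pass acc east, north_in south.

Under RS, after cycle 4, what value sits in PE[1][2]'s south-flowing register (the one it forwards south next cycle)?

register = 6

RS 2×3: PE[1][2] cycle-by-cycle (with neighbour feeds):
  c0 r0c2: 0 / 0 / 0
  c0 r1c1: 0 / 0 / 0
  c0 r1c2: 0 / 0 / 0
  c1 r0c2: 0 / 0 / 0
  c1 r1c1: 0 / 0 / 0
  c1 r1c2: 0 / 0 / 0
  c2 r0c2: 73 / 73 / 9
  c2 r1c1: 17 / 17 / 1
  c2 r1c2: 0 / 0 / 0
  c3 r0c2: 73 / 73 / 6
  c3 r1c1: 47 / 47 / 5
  c3 r1c2: 89 / 89 / 9
  c4 r0c2: 0 / 0 / 0
  c4 r1c1: 0 / 0 / 0
  c4 r1c2: 95 / 95 / 6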